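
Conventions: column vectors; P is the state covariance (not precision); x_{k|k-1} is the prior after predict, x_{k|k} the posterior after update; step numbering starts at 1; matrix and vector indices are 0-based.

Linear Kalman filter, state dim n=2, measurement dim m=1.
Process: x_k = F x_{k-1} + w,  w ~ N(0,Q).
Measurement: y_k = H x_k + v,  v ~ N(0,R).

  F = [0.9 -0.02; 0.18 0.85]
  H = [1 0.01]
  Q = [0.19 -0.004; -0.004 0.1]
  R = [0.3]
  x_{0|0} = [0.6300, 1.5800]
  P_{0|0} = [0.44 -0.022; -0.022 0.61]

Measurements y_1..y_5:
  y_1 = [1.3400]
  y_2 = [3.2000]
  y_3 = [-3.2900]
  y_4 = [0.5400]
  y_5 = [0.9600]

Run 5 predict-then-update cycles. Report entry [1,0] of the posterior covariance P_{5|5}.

step 1: x^-=[0.5354, 1.4564]  P^-=[0.5474 0.0402; 0.0402 0.5482]  S=[0.8483]  K=[0.6458; 0.0538]  nu=[0.7900]  x^+=[1.0456, 1.4989]  P^+=[0.1936 0.0107; 0.0107 0.5458]
step 2: x^-=[0.9111, 1.4623]  P^-=[0.3467 0.0262; 0.0262 0.5039]  S=[0.6473]  K=[0.5360; 0.0483]  nu=[2.2743]  x^+=[2.1301, 1.5721]  P^+=[0.1607 0.0095; 0.0095 0.5024]
step 3: x^-=[1.8857, 1.7197]  P^-=[0.3200 0.0207; 0.0207 0.4711]  S=[0.6205]  K=[0.5161; 0.0410]  nu=[-5.1929]  x^+=[-0.7944, 1.5071]  P^+=[0.1548 0.0076; 0.0076 0.4700]
step 4: x^-=[-0.7451, 1.1380]  P^-=[0.3153 0.0189; 0.0189 0.4469]  S=[0.6157]  K=[0.5124; 0.0379]  nu=[1.2737]  x^+=[-0.0925, 1.1863]  P^+=[0.1536 0.0069; 0.0069 0.4460]
step 5: x^-=[-0.1070, 0.9917]  P^-=[0.3144 0.0186; 0.0186 0.4294]  S=[0.6148]  K=[0.5117; 0.0372]  nu=[1.0571]  x^+=[0.4339, 1.0310]  P^+=[0.1534 0.0069; 0.0069 0.4285]

P_post[1,0] = 0.0069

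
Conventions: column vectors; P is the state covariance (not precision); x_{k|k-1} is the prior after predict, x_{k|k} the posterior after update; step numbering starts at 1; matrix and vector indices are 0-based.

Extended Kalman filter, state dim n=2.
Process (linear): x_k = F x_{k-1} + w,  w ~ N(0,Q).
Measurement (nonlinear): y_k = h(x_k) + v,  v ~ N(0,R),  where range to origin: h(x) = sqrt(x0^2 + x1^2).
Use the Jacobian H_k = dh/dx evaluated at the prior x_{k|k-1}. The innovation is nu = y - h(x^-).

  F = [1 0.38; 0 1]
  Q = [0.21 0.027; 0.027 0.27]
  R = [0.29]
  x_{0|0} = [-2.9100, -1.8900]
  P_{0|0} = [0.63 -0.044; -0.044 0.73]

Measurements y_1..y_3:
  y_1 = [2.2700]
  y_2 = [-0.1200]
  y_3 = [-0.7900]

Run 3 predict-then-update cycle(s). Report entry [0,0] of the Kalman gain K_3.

K[0,0] = -0.4743

step 1: x^-=[-3.6282, -1.8900]  P^-=[0.9120 0.2604; 0.2604 1.0000]  H_jac=[-0.8869 -0.4620]  S=[1.4342]  K=[-0.6479; -0.4832]  nu=[-1.8210]  x^+=[-2.4485, -1.0102]  P^+=[0.3100 -0.1885; -0.1885 0.6652]
step 2: x^-=[-2.8324, -1.0102]  P^-=[0.4728 0.0913; 0.0913 0.9352]  H_jac=[-0.9419 -0.3359]  S=[0.8727]  K=[-0.5454; -0.4584]  nu=[-3.1271]  x^+=[-1.1268, 0.4234]  P^+=[0.2132 -0.1270; -0.1270 0.7518]
step 3: x^-=[-0.9659, 0.4234]  P^-=[0.4353 0.1857; 0.1857 1.0218]  H_jac=[-0.9159 0.4015]  S=[0.6832]  K=[-0.4743; 0.3515]  nu=[-1.8446]  x^+=[-0.0909, -0.2250]  P^+=[0.2815 0.2996; 0.2996 0.9373]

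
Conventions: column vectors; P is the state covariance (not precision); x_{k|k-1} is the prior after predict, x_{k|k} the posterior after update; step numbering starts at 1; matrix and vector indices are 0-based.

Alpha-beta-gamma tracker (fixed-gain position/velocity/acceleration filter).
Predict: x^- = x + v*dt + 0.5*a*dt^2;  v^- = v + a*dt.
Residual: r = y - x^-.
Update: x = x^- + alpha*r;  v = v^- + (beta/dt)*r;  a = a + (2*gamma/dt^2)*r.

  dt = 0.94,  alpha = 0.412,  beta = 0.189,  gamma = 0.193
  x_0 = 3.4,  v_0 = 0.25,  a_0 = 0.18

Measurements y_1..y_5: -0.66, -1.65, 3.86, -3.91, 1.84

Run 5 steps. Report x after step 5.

step 1: x_pred=3.7145  r=-4.3745  x^+=1.9122  v^+=-0.4604  a^+=-1.7310
step 2: x_pred=0.7147  r=-2.3647  x^+=-0.2595  v^+=-2.5630  a^+=-2.7640
step 3: x_pred=-3.8899  r=7.7499  x^+=-0.6969  v^+=-3.6029  a^+=0.6215
step 4: x_pred=-3.8091  r=-0.1009  x^+=-3.8507  v^+=-3.0390  a^+=0.5774
step 5: x_pred=-6.4523  r=8.2923  x^+=-3.0358  v^+=-0.8290  a^+=4.1999

x_post = -3.0358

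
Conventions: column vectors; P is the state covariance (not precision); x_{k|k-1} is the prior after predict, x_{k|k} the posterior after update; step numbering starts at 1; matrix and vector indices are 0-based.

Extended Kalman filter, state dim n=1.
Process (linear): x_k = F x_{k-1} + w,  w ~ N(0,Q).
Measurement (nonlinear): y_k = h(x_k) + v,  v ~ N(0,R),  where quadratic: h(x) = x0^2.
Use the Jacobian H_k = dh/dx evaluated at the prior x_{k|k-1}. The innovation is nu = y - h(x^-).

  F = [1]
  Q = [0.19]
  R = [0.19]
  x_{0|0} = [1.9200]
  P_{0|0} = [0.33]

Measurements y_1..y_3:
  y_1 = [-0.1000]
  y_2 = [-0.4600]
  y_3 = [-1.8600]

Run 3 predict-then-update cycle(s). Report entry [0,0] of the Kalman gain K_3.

step 1: x^-=[1.9200]  P^-=[0.5200]  H_jac=[3.8400]  S=[7.8577]  K=[0.2541]  nu=[-3.7864]  x^+=[0.9578]  P^+=[0.0126]
step 2: x^-=[0.9578]  P^-=[0.2026]  H_jac=[1.9156]  S=[0.9334]  K=[0.4158]  nu=[-1.3774]  x^+=[0.3851]  P^+=[0.0412]
step 3: x^-=[0.3851]  P^-=[0.2312]  H_jac=[0.7703]  S=[0.3272]  K=[0.5444]  nu=[-2.0083]  x^+=[-0.7081]  P^+=[0.1343]

K[0,0] = 0.5444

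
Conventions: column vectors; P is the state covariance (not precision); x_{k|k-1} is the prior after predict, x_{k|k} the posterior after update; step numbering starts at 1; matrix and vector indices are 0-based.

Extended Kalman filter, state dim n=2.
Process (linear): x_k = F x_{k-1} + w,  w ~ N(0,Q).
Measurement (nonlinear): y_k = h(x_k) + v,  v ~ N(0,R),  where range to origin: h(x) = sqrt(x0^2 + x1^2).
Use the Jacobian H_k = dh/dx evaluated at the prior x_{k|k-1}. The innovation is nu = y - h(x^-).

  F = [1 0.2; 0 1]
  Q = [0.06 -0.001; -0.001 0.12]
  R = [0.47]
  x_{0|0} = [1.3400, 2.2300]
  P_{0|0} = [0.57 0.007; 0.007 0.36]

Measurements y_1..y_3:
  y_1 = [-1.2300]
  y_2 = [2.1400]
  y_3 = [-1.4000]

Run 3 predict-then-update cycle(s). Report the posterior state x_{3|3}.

step 1: x^-=[1.7860, 2.2300]  P^-=[0.6472 0.0780; 0.0780 0.4800]  H_jac=[0.6251 0.7805]  S=[1.0915]  K=[0.4265; 0.3879]  nu=[-4.0870]  x^+=[0.0430, 0.6445]  P^+=[0.4487 -0.1026; -0.1026 0.3157]
step 2: x^-=[0.1719, 0.6445]  P^-=[0.4803 -0.0404; -0.0404 0.4357]  H_jac=[0.2578 0.9662]  S=[0.8886]  K=[0.0954; 0.4621]  nu=[1.4730]  x^+=[0.3124, 1.3251]  P^+=[0.4722 -0.0796; -0.0796 0.2460]
step 3: x^-=[0.5775, 1.3251]  P^-=[0.5102 -0.0314; -0.0314 0.3660]  H_jac=[0.3995 0.9167]  S=[0.8360]  K=[0.2094; 0.3863]  nu=[-2.8455]  x^+=[-0.0184, 0.2258]  P^+=[0.4736 -0.0990; -0.0990 0.2412]

x_post = [-0.0184, 0.2258]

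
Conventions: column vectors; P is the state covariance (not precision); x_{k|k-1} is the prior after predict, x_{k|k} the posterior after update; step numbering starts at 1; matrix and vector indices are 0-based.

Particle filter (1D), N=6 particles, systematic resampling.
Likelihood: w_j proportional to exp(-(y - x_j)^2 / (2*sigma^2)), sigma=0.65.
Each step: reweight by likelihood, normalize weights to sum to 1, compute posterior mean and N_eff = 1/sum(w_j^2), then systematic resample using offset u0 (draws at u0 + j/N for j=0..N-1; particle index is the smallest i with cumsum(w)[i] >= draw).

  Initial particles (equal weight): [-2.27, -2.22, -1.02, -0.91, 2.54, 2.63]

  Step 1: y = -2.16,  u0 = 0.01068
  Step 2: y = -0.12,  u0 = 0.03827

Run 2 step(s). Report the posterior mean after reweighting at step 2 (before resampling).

post_mean = -1.0907

step 1: w=[0.4188, 0.4231, 0.0913, 0.0669, 0.0000, 0.0000]  mean=-2.0438  Neff=2.7234  idx=[0, 0, 0, 1, 1, 2]
step 2: w=[0.0103, 0.0103, 0.0103, 0.0133, 0.0133, 0.9424]  mean=-1.0907  Neff=1.1252  idx=[3, 5, 5, 5, 5, 5]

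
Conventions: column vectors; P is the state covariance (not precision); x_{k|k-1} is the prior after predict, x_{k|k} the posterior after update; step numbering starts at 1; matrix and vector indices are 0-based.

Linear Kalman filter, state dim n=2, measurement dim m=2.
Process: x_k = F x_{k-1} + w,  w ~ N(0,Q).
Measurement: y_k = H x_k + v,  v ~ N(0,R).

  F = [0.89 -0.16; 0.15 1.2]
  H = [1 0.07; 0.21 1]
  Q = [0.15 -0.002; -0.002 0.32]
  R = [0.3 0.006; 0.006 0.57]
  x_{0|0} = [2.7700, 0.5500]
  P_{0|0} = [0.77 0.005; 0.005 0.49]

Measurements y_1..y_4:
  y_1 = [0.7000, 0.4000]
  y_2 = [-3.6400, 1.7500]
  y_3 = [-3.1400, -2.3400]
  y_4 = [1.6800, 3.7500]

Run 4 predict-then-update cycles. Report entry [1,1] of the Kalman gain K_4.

K[1,1] = 0.5828

step 1: x^-=[2.3773, 1.0755]  P^-=[0.7710 0.0119; 0.0119 1.0447]  S=[1.0778 0.2532; 0.2532 1.6537]  K=[0.7172 -0.0047; -0.0724 0.6443]  nu=[-1.7526, -1.1747]  x^+=[1.1258, 0.4455]  P^+=[0.2182 -0.0442; -0.0442 0.3761]
step 2: x^-=[0.9307, 0.7035]  P^-=[0.3451 -0.0912; -0.0912 0.8506]  S=[0.6365 0.0455; 0.0455 1.3975]  K=[0.5343 -0.0308; -0.0925 0.5980]  nu=[-4.6199, 0.8511]  x^+=[-1.5641, 1.6396]  P^+=[0.1635 -0.0487; -0.0487 0.3505]
step 3: x^-=[-1.6544, 1.7328]  P^-=[0.3024 -0.0983; -0.0983 0.8109]  S=[0.5926 0.0265; 0.0265 1.3529]  K=[0.5002 -0.0355; -0.0963 0.5860]  nu=[-1.6069, -3.7254]  x^+=[-2.3259, -0.2954]  P^+=[0.1533 -0.0494; -0.0494 0.3438]
step 4: x^-=[-2.0228, -0.7034]  P^-=[0.2943 -0.0992; -0.0992 0.8007]  S=[0.5844 0.0232; 0.0232 1.3421]  K=[0.4932 -0.0364; -0.0970 0.5828]  nu=[3.7520, 4.8782]  x^+=[-0.3496, 1.7759]  P^+=[0.1512 -0.0495; -0.0495 0.3420]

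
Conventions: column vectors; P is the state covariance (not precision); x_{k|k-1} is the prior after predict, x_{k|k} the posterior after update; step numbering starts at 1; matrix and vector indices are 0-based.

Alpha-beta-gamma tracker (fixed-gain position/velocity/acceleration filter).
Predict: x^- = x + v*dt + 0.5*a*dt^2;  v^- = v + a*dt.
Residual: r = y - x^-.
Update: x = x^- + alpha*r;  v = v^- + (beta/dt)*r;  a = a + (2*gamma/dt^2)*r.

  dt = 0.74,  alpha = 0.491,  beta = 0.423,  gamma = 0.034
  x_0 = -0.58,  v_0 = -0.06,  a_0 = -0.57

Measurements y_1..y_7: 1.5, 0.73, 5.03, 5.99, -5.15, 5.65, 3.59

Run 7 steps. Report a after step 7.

a_post = -0.1000

step 1: x_pred=-0.7805  r=2.2805  x^+=0.3392  v^+=0.8218  a^+=-0.2868
step 2: x_pred=0.8688  r=-0.1388  x^+=0.8007  v^+=0.5302  a^+=-0.3041
step 3: x_pred=1.1097  r=3.9203  x^+=3.0346  v^+=2.5461  a^+=0.1828
step 4: x_pred=4.9687  r=1.0213  x^+=5.4702  v^+=3.2651  a^+=0.3096
step 5: x_pred=7.9711  r=-13.1211  x^+=1.5286  v^+=-4.0061  a^+=-1.3198
step 6: x_pred=-1.7972  r=7.4472  x^+=1.8594  v^+=-0.7258  a^+=-0.3950
step 7: x_pred=1.2142  r=2.3758  x^+=2.3807  v^+=0.3400  a^+=-0.1000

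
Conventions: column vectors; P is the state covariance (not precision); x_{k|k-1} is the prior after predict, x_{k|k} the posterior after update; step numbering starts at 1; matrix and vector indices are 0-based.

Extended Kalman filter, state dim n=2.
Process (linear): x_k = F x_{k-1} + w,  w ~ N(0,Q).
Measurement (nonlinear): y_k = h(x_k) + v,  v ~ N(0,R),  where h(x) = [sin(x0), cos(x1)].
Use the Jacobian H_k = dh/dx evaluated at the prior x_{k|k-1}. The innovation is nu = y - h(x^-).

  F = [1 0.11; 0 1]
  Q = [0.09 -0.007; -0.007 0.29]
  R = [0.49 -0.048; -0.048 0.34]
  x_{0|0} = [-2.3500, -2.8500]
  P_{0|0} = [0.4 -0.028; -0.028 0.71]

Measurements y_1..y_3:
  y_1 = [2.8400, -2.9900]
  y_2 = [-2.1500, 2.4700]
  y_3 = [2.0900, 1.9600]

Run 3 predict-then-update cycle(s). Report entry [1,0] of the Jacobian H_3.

H_jac[1,0] = 0.0000

step 1: x^-=[-2.6635, -2.8500]  P^-=[0.4924 0.0431; 0.0431 1.0000]  H_jac=[-0.8879 0.0000; 0.0000 0.2875]  S=[0.8782 -0.0590; -0.0590 0.4226]  K=[-0.5006 -0.0406; 0.0021 0.6805]  nu=[3.3001, -2.0322]  x^+=[-4.2330, -4.2258]  P^+=[0.2741 0.0356; 0.0356 0.8045]
step 2: x^-=[-4.6979, -4.2258]  P^-=[0.3816 0.1171; 0.1171 1.0945]  H_jac=[-0.0145 0.0000; 0.0000 -0.8839]  S=[0.4901 -0.0465; -0.0465 1.1952]  K=[-0.0196 -0.0874; -0.0806 -0.8126]  nu=[-3.1499, 2.9376]  x^+=[-4.8928, -6.3591]  P^+=[0.3725 0.0325; 0.0325 0.3082]
step 3: x^-=[-5.5923, -6.3591]  P^-=[0.4734 0.0594; 0.0594 0.5982]  H_jac=[0.7707 0.0000; 0.0000 0.0759]  S=[0.7712 -0.0445; -0.0445 0.3434]  K=[0.4774 0.0750; 0.0675 0.1409]  nu=[1.4528, 0.9629]  x^+=[-4.8265, -6.1253]  P^+=[0.2989 0.0342; 0.0342 0.5887]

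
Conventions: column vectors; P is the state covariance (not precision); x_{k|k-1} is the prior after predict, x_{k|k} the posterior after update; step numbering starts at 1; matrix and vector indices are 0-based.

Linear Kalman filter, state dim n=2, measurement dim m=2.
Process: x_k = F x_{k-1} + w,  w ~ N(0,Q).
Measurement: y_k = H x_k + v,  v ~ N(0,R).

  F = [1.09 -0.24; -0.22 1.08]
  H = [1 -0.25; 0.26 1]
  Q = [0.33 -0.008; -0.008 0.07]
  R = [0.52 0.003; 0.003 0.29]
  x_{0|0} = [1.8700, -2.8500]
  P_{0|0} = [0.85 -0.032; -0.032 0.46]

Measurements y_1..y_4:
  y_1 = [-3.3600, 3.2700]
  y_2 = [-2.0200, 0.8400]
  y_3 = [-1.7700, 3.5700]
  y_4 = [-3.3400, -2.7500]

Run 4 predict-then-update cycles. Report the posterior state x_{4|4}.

x_post = [-2.7908, 1.1243]

step 1: x^-=[2.7223, -3.4894]  P^-=[1.3831 -0.3704; -0.3704 0.6629]  S=[2.1298 -0.1495; -0.1495 0.8538]  K=[0.7006 0.1100; -0.2077 0.6273]  nu=[-6.9547, 6.0516]  x^+=[-1.4847, 1.7512]  P^+=[0.3504 -0.0571; -0.0571 0.1961]
step 2: x^-=[-2.0386, 2.2179]  P^-=[0.7875 -0.2131; -0.2131 0.3429]  S=[1.4354 -0.0772; -0.0772 0.5753]  K=[0.5892 0.0646; -0.1826 0.4752]  nu=[0.5731, -0.8478]  x^+=[-1.7557, 1.7104]  P^+=[0.2927 -0.0556; -0.0556 0.1517]
step 3: x^-=[-2.3242, 2.2335]  P^-=[0.7155 -0.1859; -0.1859 0.2875]  S=[1.3465 -0.0567; -0.0567 0.5292]  K=[0.5685 0.0611; -0.1732 0.4334]  nu=[1.1126, 1.9408]  x^+=[-1.5730, 2.8820]  P^+=[0.2823 -0.0540; -0.0540 0.1392]
step 4: x^-=[-2.4063, 3.4586]  P^-=[0.7017 -0.1782; -0.1782 0.2717]  S=[1.3277 -0.0491; -0.0491 0.5165]  K=[0.5643 0.0619; -0.1698 0.4202]  nu=[-0.0691, -5.5830]  x^+=[-2.7908, 1.1243]  P^+=[0.2803 -0.0532; -0.0532 0.1352]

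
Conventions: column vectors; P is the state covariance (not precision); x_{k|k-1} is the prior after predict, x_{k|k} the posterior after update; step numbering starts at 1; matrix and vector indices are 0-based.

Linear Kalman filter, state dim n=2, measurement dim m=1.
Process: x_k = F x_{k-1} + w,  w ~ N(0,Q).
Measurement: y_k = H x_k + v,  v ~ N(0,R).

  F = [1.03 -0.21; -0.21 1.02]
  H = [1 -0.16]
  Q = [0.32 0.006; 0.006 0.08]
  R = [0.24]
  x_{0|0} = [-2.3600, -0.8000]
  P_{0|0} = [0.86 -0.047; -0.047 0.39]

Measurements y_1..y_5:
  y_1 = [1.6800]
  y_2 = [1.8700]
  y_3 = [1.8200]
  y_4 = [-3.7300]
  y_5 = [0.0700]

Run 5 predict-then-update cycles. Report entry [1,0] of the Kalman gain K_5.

step 1: x^-=[-2.2628, -0.3204]  P^-=[1.2699 -0.3150; -0.3150 0.5438]  S=[1.6246]  K=[0.8127; -0.2475]  nu=[3.8915]  x^+=[0.8998, -1.2834]  P^+=[0.1969 0.0117; 0.0117 0.4443]
step 2: x^-=[1.1963, -1.4980]  P^-=[0.5434 -0.1190; -0.1190 0.5460]  S=[0.8355]  K=[0.6732; -0.2469]  nu=[0.4340]  x^+=[1.4885, -1.6052]  P^+=[0.1648 0.0199; 0.0199 0.4950]
step 3: x^-=[1.8702, -1.9499]  P^-=[0.5080 -0.1138; -0.1138 0.5937]  S=[0.7996]  K=[0.6581; -0.2612]  nu=[-0.3622]  x^+=[1.6319, -1.8553]  P^+=[0.1617 0.0236; 0.0236 0.5392]
step 4: x^-=[2.0704, -2.2351]  P^-=[0.5051 -0.1187; -0.1187 0.6380]  S=[0.7994]  K=[0.6556; -0.2761]  nu=[-6.1580]  x^+=[-1.9668, -0.5348]  P^+=[0.1615 0.0261; 0.0261 0.5771]
step 5: x^-=[-1.9135, -0.1324]  P^-=[0.5055 -0.1240; -0.1240 0.6763]  S=[0.8025]  K=[0.6546; -0.2894]  nu=[1.9624]  x^+=[-0.6289, -0.7003]  P^+=[0.1616 0.0280; 0.0280 0.6091]

K[1,0] = -0.2894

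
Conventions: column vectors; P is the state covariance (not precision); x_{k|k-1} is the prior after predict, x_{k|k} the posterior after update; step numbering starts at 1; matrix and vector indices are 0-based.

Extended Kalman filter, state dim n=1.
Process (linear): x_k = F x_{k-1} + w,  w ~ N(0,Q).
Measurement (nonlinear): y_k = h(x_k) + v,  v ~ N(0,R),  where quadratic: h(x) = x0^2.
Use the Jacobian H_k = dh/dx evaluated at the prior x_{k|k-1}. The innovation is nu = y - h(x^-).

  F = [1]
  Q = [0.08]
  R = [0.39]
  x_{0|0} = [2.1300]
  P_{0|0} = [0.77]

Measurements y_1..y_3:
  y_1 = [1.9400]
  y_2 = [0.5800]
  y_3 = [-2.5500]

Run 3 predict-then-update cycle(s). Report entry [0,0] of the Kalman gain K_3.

K[0,0] = 0.2607

step 1: x^-=[2.1300]  P^-=[0.8500]  H_jac=[4.2600]  S=[15.8155]  K=[0.2290]  nu=[-2.5969]  x^+=[1.5354]  P^+=[0.0210]
step 2: x^-=[1.5354]  P^-=[0.1010]  H_jac=[3.0709]  S=[1.3421]  K=[0.2310]  nu=[-1.7775]  x^+=[1.1248]  P^+=[0.0293]
step 3: x^-=[1.1248]  P^-=[0.1093]  H_jac=[2.2496]  S=[0.9433]  K=[0.2607]  nu=[-3.8152]  x^+=[0.1300]  P^+=[0.0452]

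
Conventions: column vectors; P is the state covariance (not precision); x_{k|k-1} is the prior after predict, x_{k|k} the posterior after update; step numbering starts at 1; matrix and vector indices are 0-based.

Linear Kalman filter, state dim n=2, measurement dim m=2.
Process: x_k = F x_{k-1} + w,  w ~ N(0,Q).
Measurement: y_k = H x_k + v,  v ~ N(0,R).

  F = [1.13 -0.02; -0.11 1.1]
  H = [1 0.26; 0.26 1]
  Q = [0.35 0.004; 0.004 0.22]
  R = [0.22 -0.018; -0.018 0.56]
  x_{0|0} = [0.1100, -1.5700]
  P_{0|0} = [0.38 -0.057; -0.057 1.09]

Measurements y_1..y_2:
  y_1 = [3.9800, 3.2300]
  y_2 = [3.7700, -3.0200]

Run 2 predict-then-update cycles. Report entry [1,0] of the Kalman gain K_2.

step 1: x^-=[0.1557, -1.7391]  P^-=[0.8382 -0.1382; -0.1382 1.5573]  S=[1.0916 0.4573; 0.4573 2.1021]  K=[0.7912 -0.1342; -0.0648 0.7378]  nu=[4.2765, 4.9286]  x^+=[2.8778, 1.6204]  P^+=[0.2142 -0.1451; -0.1451 0.4521]
step 2: x^-=[3.2195, 1.4659]  P^-=[0.6302 -0.2132; -0.2132 0.8047]  S=[0.7938 0.1275; 0.1275 1.2964]  K=[0.7420 -0.1110; -0.0994 0.5877]  nu=[0.1694, -5.3229]  x^+=[3.9361, -1.6793]  P^+=[0.1983 -0.1271; -0.1271 0.3639]

K[1,0] = -0.0994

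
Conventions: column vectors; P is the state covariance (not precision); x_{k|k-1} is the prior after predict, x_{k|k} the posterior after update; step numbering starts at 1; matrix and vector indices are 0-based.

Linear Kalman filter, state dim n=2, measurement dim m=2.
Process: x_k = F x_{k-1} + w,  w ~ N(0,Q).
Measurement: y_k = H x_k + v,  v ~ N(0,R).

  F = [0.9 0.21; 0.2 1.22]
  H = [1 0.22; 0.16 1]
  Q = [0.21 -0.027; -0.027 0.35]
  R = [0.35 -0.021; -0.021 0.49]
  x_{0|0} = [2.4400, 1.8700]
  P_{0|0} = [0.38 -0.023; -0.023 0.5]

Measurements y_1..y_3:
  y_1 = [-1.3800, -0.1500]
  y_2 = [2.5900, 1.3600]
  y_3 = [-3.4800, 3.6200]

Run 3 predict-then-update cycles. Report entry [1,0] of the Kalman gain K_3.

step 1: x^-=[2.5887, 2.7694]  P^-=[0.5312 0.1433; 0.1433 1.0982]  S=[0.9974 0.4539; 0.4539 1.6476]  K=[0.5730 -0.0193; 0.0872 0.6564]  nu=[-4.5780, -3.3336]  x^+=[0.0301, 0.1822]  P^+=[0.2132 -0.0556; -0.0556 0.3287]
step 2: x^-=[0.0653, 0.2282]  P^-=[0.3761 0.0322; 0.0322 0.8207]  S=[0.7800 0.2531; 0.2531 1.3306]  K=[0.4996 -0.0256; 0.0761 0.6062]  nu=[2.4745, 1.1213]  x^+=[1.2729, 1.0962]  P^+=[0.1870 -0.0530; -0.0530 0.3039]
step 3: x^-=[1.3758, 1.5920]  P^-=[0.3549 0.0242; 0.0242 0.7840]  S=[0.7535 0.2333; 0.2333 1.2908]  K=[0.4858 -0.0251; 0.0763 0.5966]  nu=[-5.2060, 1.8079]  x^+=[-1.1988, 2.2734]  P^+=[0.1819 -0.0516; -0.0516 0.2990]

K[1,0] = 0.0763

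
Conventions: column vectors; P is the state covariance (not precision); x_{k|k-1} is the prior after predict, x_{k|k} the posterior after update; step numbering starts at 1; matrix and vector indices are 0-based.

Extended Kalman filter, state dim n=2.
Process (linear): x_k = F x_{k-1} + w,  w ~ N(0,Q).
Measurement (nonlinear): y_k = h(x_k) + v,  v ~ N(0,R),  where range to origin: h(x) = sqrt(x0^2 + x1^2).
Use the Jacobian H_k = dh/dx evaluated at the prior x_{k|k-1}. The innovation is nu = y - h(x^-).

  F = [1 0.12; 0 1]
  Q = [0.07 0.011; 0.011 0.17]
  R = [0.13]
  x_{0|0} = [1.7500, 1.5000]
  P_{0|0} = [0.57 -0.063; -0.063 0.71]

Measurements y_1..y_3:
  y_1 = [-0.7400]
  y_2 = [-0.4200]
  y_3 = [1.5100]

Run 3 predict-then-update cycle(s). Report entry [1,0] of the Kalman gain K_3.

K[1,0] = 0.4968

step 1: x^-=[1.9300, 1.5000]  P^-=[0.6351 0.0332; 0.0332 0.8800]  H_jac=[0.7896 0.6137]  S=[0.8895]  K=[0.5867; 0.6366]  nu=[-3.1844]  x^+=[0.0619, -0.5271]  P^+=[0.3290 -0.2990; -0.2990 0.5196]
step 2: x^-=[-0.0014, -0.5271]  P^-=[0.3347 -0.2256; -0.2256 0.6896]  H_jac=[-0.0026 -1.0000]  S=[0.8184]  K=[0.2746; -0.8419]  nu=[-0.9471]  x^+=[-0.2615, 0.2702]  P^+=[0.2730 -0.0364; -0.0364 0.1095]
step 3: x^-=[-0.2291, 0.2702]  P^-=[0.3358 -0.0123; -0.0123 0.2795]  H_jac=[-0.6466 0.7628]  S=[0.4452]  K=[-0.5088; 0.4968]  nu=[1.1557]  x^+=[-0.8171, 0.8445]  P^+=[0.2206 0.1003; 0.1003 0.1697]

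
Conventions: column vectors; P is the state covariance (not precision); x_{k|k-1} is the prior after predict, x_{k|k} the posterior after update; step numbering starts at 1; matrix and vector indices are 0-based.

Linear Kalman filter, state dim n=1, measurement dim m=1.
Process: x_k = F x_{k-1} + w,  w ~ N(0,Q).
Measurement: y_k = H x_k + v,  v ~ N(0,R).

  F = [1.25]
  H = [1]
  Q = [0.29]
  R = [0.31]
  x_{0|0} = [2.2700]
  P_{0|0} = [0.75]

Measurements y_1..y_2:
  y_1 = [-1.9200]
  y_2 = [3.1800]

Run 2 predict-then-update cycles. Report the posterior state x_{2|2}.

x_post = [1.7722]

step 1: x^-=[2.8375]  P^-=[1.4619]  S=[1.7719]  K=[0.8250]  nu=[-4.7575]  x^+=[-1.0876]  P^+=[0.2558]
step 2: x^-=[-1.3596]  P^-=[0.6896]  S=[0.9996]  K=[0.6899]  nu=[4.5396]  x^+=[1.7722]  P^+=[0.2139]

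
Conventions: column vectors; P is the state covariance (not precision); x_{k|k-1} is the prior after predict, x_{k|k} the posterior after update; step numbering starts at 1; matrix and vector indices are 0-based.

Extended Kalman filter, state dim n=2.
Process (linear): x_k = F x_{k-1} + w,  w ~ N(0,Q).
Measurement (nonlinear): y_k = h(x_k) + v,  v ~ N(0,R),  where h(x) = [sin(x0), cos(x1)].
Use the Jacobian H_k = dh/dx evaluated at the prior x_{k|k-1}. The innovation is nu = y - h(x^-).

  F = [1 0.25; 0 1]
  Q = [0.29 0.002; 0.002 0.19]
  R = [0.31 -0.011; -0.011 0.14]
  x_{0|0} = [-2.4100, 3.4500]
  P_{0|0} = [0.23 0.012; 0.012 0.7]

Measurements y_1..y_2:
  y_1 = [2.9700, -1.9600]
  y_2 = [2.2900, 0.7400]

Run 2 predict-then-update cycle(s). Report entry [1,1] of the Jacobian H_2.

step 1: x^-=[-1.5475, 3.4500]  P^-=[0.5697 0.1890; 0.1890 0.8900]  H_jac=[0.0233 0.0000; 0.0000 0.3035]  S=[0.3103 -0.0097; -0.0097 0.2220]  K=[0.0509 0.2606; 0.0522 1.2192]  nu=[3.9697, -1.0072]  x^+=[-1.6080, 2.4291]  P^+=[0.5541 0.1184; 0.1184 0.5604]
step 2: x^-=[-1.0007, 2.4291]  P^-=[0.9383 0.2605; 0.2605 0.7504]  H_jac=[0.5397 0.0000; 0.0000 -0.6537]  S=[0.5833 -0.1029; -0.1029 0.4607]  K=[0.8359 -0.1829; 0.0553 -1.0525]  nu=[3.1319, 1.4968]  x^+=[1.3435, 1.0271]  P^+=[0.4839 0.0532; 0.0532 0.2263]

H_jac[1,1] = -0.6537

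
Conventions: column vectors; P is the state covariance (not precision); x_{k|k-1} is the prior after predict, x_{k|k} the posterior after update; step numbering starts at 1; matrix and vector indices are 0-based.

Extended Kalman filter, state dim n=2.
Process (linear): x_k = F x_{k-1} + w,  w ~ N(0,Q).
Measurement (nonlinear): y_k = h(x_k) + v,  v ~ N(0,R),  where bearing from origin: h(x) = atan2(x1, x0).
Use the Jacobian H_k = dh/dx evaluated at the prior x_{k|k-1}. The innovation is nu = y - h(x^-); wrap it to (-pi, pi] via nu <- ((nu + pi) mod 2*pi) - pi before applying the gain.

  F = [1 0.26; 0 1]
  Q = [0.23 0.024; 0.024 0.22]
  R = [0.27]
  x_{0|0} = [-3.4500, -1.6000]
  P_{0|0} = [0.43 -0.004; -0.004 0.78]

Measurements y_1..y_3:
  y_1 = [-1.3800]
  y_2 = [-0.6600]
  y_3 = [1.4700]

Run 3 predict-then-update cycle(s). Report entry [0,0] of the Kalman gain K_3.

K[0,0] = 0.1503

step 1: x^-=[-3.8660, -1.6000]  P^-=[0.7106 0.2228; 0.2228 1.0000]  H_jac=[0.0914 -0.2208]  S=[0.3157]  K=[0.0499; -0.6350]  nu=[1.3692]  x^+=[-3.7977, -2.4694]  P^+=[0.7099 0.2328; 0.2328 0.8727]
step 2: x^-=[-4.4398, -2.4694]  P^-=[1.1199 0.4837; 0.4837 1.0927]  H_jac=[0.0957 -0.1720]  S=[0.2967]  K=[0.0807; -0.4776]  nu=[1.9740]  x^+=[-4.2804, -3.4122]  P^+=[1.1180 0.4951; 0.4951 1.0250]
step 3: x^-=[-5.1676, -3.4122]  P^-=[1.6747 0.7856; 0.7856 1.2450]  H_jac=[0.0890 -0.1348]  S=[0.2870]  K=[0.1503; -0.3410]  nu=[-2.2552]  x^+=[-5.5066, -2.6432]  P^+=[1.6683 0.8004; 0.8004 1.2117]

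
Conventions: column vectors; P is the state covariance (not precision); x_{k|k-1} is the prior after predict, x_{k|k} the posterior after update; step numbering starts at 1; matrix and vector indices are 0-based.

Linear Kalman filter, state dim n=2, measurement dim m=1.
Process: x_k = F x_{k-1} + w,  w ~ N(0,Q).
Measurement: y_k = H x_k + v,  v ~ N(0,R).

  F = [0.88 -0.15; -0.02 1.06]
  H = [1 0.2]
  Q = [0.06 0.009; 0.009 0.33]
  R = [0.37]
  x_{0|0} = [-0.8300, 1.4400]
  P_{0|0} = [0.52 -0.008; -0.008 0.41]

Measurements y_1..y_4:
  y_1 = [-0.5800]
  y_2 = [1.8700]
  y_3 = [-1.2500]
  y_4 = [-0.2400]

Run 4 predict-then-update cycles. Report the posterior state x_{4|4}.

step 1: x^-=[-0.9464, 1.5430]  P^-=[0.4740 -0.0728; -0.0728 0.7912]  S=[0.8465]  K=[0.5427; 0.1009]  nu=[0.0578]  x^+=[-0.9150, 1.5488]  P^+=[0.2247 -0.1192; -0.1192 0.7826]
step 2: x^-=[-1.0376, 1.6601]  P^-=[0.2830 -0.2309; -0.2309 1.2145]  S=[0.6093]  K=[0.3888; 0.0196]  nu=[2.5755]  x^+=[-0.0363, 1.7107]  P^+=[0.1910 -0.2356; -0.2356 1.2142]
step 3: x^-=[-0.2885, 1.8140]  P^-=[0.2974 -0.4079; -0.4079 1.7044]  S=[0.5724]  K=[0.3770; -0.1171]  nu=[-1.3243]  x^+=[-0.7878, 1.9690]  P^+=[0.2160 -0.3826; -0.3826 1.6965]
step 4: x^-=[-0.9886, 2.1029]  P^-=[0.3665 -0.6226; -0.6226 2.2525]  S=[0.5775]  K=[0.4189; -0.2980]  nu=[0.3280]  x^+=[-0.8512, 2.0052]  P^+=[0.2651 -0.5505; -0.5505 2.2013]

x_post = [-0.8512, 2.0052]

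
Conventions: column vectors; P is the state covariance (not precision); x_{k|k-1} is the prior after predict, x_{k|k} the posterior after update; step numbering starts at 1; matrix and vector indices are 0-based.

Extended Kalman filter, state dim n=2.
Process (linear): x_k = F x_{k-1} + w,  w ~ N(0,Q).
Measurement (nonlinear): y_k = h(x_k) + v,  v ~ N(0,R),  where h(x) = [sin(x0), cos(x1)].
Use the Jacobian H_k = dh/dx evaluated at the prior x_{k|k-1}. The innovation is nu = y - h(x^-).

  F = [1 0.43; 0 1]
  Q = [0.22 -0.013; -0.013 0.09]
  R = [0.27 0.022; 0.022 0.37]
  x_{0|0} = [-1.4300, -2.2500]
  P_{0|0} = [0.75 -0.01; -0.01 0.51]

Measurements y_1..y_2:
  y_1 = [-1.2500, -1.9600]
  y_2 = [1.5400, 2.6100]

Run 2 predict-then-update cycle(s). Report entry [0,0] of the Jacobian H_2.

H_jac[0,0] = -0.9873

step 1: x^-=[-2.3975, -2.2500]  P^-=[1.0557 0.1963; 0.1963 0.6000]  H_jac=[-0.7357 0.0000; 0.0000 0.7781]  S=[0.8414 -0.0904; -0.0904 0.7332]  K=[-0.9128 0.0958; -0.1046 0.6238]  nu=[-0.5727, -1.3318]  x^+=[-2.0023, -3.0209]  P^+=[0.3321 0.0198; 0.0198 0.2937]
step 2: x^-=[-3.3013, -3.0209]  P^-=[0.6234 0.1330; 0.1330 0.3837]  H_jac=[-0.9873 0.0000; 0.0000 0.1204]  S=[0.8776 0.0062; 0.0062 0.3756]  K=[-0.7017 0.0542; -0.1505 0.1255]  nu=[1.3810, 3.6027]  x^+=[-4.0750, -2.7765]  P^+=[0.1907 0.0384; 0.0384 0.3581]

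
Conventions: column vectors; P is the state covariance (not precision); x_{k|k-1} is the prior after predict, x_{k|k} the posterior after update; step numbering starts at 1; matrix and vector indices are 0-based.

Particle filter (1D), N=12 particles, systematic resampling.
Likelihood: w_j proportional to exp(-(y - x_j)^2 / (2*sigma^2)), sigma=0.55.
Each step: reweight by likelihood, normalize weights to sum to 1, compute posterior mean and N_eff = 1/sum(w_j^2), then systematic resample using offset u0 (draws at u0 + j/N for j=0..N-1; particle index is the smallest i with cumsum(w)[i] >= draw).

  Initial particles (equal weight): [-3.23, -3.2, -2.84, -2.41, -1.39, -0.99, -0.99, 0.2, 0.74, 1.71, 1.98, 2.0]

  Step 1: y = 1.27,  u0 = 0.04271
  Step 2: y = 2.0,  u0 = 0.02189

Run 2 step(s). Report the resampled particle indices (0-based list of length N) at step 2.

resampled_idx = [3, 4, 5, 6, 6, 7, 8, 8, 9, 10, 10, 11]

step 1: w=[0.0000, 0.0000, 0.0000, 0.0000, 0.0000, 0.0001, 0.0001, 0.0640, 0.2669, 0.3083, 0.1846, 0.1760]  mean=1.4548  Neff=4.2471  idx=[7, 8, 8, 8, 9, 9, 9, 9, 10, 10, 11, 11]
step 2: w=[0.0006, 0.0094, 0.0094, 0.0094, 0.1130, 0.1130, 0.1130, 0.1130, 0.1298, 0.1298, 0.1298, 0.1298]  mean=1.8271  Neff=8.4231  idx=[3, 4, 5, 6, 6, 7, 8, 8, 9, 10, 10, 11]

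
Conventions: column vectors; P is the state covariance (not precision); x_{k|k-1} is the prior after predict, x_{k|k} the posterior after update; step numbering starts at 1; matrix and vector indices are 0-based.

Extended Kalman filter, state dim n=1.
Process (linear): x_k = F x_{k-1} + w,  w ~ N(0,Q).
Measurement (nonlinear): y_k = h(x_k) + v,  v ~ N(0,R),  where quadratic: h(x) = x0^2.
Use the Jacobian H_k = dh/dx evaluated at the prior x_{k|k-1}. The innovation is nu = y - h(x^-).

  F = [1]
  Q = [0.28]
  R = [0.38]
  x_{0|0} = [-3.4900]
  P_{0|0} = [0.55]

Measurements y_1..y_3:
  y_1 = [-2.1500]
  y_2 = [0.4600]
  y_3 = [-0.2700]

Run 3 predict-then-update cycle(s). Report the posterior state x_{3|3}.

step 1: x^-=[-3.4900]  P^-=[0.8300]  H_jac=[-6.9800]  S=[40.8179]  K=[-0.1419]  nu=[-14.3301]  x^+=[-1.4561]  P^+=[0.0077]
step 2: x^-=[-1.4561]  P^-=[0.2877]  H_jac=[-2.9122]  S=[2.8202]  K=[-0.2971]  nu=[-1.6602]  x^+=[-0.9628]  P^+=[0.0388]
step 3: x^-=[-0.9628]  P^-=[0.3188]  H_jac=[-1.9256]  S=[1.5620]  K=[-0.3930]  nu=[-1.1970]  x^+=[-0.4924]  P^+=[0.0775]

x_post = [-0.4924]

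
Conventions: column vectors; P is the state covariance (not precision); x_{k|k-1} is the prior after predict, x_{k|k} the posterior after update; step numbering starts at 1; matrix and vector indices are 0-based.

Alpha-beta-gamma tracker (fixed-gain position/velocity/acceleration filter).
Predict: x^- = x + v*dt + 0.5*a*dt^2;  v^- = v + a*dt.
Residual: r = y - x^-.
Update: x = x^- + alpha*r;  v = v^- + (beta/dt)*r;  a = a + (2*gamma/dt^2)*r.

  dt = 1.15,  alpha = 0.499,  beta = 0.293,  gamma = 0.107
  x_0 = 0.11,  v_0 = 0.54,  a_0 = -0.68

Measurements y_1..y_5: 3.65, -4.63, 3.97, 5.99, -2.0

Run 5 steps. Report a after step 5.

a_post = 0.0576

step 1: x_pred=0.2813  r=3.3686  x^+=1.9623  v^+=0.6163  a^+=-0.1349
step 2: x_pred=2.5818  r=-7.2118  x^+=-1.0169  v^+=-1.3763  a^+=-1.3019
step 3: x_pred=-3.4605  r=7.4305  x^+=0.2473  v^+=-0.9803  a^+=-0.0995
step 4: x_pred=-0.9458  r=6.9358  x^+=2.5151  v^+=0.6724  a^+=1.0228
step 5: x_pred=3.9647  r=-5.9647  x^+=0.9883  v^+=0.3289  a^+=0.0576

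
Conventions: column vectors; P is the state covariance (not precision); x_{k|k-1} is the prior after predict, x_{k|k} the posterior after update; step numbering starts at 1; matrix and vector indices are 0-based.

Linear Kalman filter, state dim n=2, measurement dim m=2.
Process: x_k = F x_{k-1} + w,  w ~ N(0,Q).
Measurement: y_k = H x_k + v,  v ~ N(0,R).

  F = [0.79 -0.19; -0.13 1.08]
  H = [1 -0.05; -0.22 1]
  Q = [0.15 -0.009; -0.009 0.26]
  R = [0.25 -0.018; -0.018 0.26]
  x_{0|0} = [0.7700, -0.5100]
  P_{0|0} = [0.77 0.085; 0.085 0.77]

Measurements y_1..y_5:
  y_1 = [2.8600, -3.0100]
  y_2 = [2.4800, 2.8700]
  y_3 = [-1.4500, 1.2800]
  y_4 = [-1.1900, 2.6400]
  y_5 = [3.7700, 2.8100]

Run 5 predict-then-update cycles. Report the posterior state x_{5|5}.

x_post = [1.2753, 2.6789]

step 1: x^-=[0.7052, -0.6509]  P^-=[0.6328 -0.1715; -0.1715 1.1473]  S=[0.9029 -0.3879; -0.3879 1.5133]  K=[0.6992 -0.0261; 0.0933 0.8069]  nu=[2.1223, -2.2040]  x^+=[2.2466, -2.2314]  P^+=[0.1762 0.0194; 0.0194 0.2124]
step 2: x^-=[2.1988, -2.7020]  P^-=[0.2618 -0.0536; -0.0536 0.5053]  S=[0.5185 -0.1551; -0.1551 0.8015]  K=[0.4975 -0.0425; 0.0433 0.6535]  nu=[0.1461, 6.0557]  x^+=[2.0139, 1.2616]  P^+=[0.1255 0.0076; 0.0076 0.1708]
step 3: x^-=[1.3513, 1.1007]  P^-=[0.2322 -0.0503; -0.0503 0.4592]  S=[0.4884 -0.1429; -0.1429 0.7526]  K=[0.4672 -0.0460; 0.0348 0.6315]  nu=[-2.7463, 0.4766]  x^+=[0.0464, 1.3061]  P^+=[0.1179 0.0056; 0.0056 0.1648]
step 4: x^-=[-0.2115, 1.4046]  P^-=[0.2279 -0.0500; -0.0500 0.4526]  S=[0.4840 -0.1413; -0.1413 0.7457]  K=[0.4623 -0.0467; 0.0333 0.6281]  nu=[-0.9083, 1.1889]  x^+=[-0.6869, 2.1211]  P^+=[0.1167 0.0052; 0.0052 0.1638]
step 5: x^-=[-0.9457, 2.3800]  P^-=[0.2272 -0.0500; -0.0500 0.4516]  S=[0.4833 -0.1411; -0.1411 0.7446]  K=[0.4615 -0.0468; 0.0330 0.6275]  nu=[4.8347, 0.2219]  x^+=[1.2753, 2.6789]  P^+=[0.1165 0.0051; 0.0051 0.1637]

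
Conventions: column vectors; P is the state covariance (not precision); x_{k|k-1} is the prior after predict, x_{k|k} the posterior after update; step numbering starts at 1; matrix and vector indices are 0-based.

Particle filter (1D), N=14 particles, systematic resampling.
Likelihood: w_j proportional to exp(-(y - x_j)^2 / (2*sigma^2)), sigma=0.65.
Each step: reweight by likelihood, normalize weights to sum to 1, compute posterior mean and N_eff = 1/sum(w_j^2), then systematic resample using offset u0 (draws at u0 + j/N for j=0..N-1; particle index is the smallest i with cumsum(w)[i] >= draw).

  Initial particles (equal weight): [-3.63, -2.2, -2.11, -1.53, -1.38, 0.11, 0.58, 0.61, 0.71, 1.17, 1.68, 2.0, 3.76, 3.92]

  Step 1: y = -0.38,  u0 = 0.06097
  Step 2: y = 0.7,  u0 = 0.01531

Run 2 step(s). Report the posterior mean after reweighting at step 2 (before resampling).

post_mean = 0.4758

step 1: w=[0.0000, 0.0087, 0.0127, 0.0918, 0.1345, 0.3305, 0.1475, 0.1377, 0.1076, 0.0256, 0.0029, 0.0005, 0.0000, 0.0000]  mean=-0.0538  Neff=5.2931  idx=[3, 4, 4, 5, 5, 5, 5, 5, 6, 6, 7, 7, 8, 9]
step 2: w=[0.0003, 0.0007, 0.0007, 0.0732, 0.0732, 0.0732, 0.0732, 0.0732, 0.1087, 0.1087, 0.1095, 0.1095, 0.1106, 0.0851]  mean=0.4758  Neff=10.6473  idx=[3, 4, 5, 6, 7, 8, 8, 9, 10, 10, 11, 11, 12, 13]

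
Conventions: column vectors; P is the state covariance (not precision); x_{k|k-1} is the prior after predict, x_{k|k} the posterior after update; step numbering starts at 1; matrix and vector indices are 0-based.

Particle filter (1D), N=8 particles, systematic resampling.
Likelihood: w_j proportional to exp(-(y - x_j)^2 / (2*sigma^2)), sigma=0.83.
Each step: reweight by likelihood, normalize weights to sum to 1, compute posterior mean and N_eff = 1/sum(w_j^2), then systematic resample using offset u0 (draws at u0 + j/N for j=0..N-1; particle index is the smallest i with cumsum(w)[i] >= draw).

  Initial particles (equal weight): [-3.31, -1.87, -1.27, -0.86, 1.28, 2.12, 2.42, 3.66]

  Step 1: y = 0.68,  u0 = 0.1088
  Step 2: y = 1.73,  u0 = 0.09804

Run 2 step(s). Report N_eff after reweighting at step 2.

N_eff = 6.9860

step 1: w=[0.0000, 0.0066, 0.0467, 0.1319, 0.5680, 0.1638, 0.0819, 0.0012]  mean=1.0917  Neff=2.6614  idx=[3, 4, 4, 4, 4, 4, 5, 6]
step 2: w=[0.0013, 0.1456, 0.1456, 0.1456, 0.1456, 0.1456, 0.1511, 0.1194]  mean=1.5403  Neff=6.9860  idx=[1, 2, 3, 4, 5, 5, 6, 7]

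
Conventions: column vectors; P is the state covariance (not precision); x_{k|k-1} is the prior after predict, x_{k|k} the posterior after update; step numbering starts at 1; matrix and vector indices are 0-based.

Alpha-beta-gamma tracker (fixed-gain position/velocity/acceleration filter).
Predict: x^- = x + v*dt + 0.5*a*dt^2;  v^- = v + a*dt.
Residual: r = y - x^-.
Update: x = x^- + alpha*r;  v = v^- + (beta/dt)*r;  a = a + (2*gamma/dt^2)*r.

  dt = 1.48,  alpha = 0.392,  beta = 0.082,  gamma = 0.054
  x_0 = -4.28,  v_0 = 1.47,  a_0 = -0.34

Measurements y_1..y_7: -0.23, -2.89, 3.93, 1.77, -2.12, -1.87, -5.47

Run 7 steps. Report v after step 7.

v_post = -1.4426

step 1: x_pred=-2.4768  r=2.2468  x^+=-1.5960  v^+=1.0913  a^+=-0.2292
step 2: x_pred=-0.2320  r=-2.6580  x^+=-1.2739  v^+=0.6048  a^+=-0.3603
step 3: x_pred=-0.7734  r=4.7034  x^+=1.0703  v^+=0.3322  a^+=-0.1284
step 4: x_pred=1.4213  r=0.3487  x^+=1.5580  v^+=0.1615  a^+=-0.1112
step 5: x_pred=1.6752  r=-3.7952  x^+=0.1875  v^+=-0.2133  a^+=-0.2983
step 6: x_pred=-0.4549  r=-1.4151  x^+=-1.0096  v^+=-0.7332  a^+=-0.3681
step 7: x_pred=-2.4979  r=-2.9721  x^+=-3.6630  v^+=-1.4426  a^+=-0.5146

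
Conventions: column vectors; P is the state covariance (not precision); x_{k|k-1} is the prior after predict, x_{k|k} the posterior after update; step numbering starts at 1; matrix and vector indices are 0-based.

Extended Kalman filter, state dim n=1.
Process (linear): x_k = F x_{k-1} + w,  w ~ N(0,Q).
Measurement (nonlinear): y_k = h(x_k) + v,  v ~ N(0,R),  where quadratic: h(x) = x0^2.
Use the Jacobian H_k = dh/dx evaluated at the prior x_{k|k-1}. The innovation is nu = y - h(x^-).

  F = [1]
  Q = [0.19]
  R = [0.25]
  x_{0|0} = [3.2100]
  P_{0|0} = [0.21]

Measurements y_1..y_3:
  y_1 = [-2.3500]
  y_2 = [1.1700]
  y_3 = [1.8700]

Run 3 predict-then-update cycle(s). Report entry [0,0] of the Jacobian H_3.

H_jac[0,0] = 2.2481

step 1: x^-=[3.2100]  P^-=[0.4000]  H_jac=[6.4200]  S=[16.7366]  K=[0.1534]  nu=[-12.6541]  x^+=[1.2684]  P^+=[0.0060]
step 2: x^-=[1.2684]  P^-=[0.1960]  H_jac=[2.5368]  S=[1.5112]  K=[0.3290]  nu=[-0.4388]  x^+=[1.1240]  P^+=[0.0324]
step 3: x^-=[1.1240]  P^-=[0.2224]  H_jac=[2.2481]  S=[1.3741]  K=[0.3639]  nu=[0.6066]  x^+=[1.3448]  P^+=[0.0405]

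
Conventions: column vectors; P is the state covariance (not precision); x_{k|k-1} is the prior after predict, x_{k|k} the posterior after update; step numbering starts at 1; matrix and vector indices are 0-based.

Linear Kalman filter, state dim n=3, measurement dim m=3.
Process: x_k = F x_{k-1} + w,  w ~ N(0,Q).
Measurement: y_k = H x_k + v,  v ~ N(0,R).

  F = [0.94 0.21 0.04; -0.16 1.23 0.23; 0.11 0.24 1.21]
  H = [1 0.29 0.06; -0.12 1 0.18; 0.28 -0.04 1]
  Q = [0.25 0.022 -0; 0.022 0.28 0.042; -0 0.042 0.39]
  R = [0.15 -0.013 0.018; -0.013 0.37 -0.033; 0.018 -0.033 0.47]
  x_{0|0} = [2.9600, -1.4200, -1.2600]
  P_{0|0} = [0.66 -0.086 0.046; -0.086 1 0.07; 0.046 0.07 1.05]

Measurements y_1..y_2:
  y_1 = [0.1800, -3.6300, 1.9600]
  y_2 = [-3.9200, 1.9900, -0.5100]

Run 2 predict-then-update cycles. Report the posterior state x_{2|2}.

step 1: x^-=[2.4338, -2.5100, -1.5398]  P^-=[0.8496 0.1106 0.2191; 0.1106 1.9354 0.7098; 0.2191 0.7098 2.0413]  S=[1.2849 0.6926 0.7873; 0.6926 2.6033 0.9494; 0.7873 0.9494 2.6444]  K=[0.7999 -0.1955 0.0032; 0.1933 0.7658 -0.0816; -0.1288 0.1587 0.7658]  nu=[-1.4335, -0.5508, 2.7179]  x^+=[1.4034, -3.4307, 0.6387]  P^+=[0.1418 -0.0622 -0.0199; -0.0622 0.2817 -0.0315; -0.0199 -0.0315 0.3567]
step 2: x^-=[0.6243, -4.2975, 0.1038]  P^-=[0.3617 -0.0004 -0.0003; -0.0004 0.7369 0.1707; -0.0003 0.1707 0.9033]  S=[0.5826 0.1858 0.2137; 0.1858 1.2029 0.2573; 0.2137 0.2573 1.3890]  K=[0.6663 -0.1385 -0.0042; 0.2033 0.6161 -0.0438; -0.1048 0.1580 0.6322]  nu=[-3.3042, 6.3437, -0.9605]  x^+=[-2.4517, -1.0186, 0.8455]  P^+=[0.1151 -0.0425 -0.0193; -0.0425 0.2246 -0.0164; -0.0193 -0.0164 0.2948]

x_post = [-2.4517, -1.0186, 0.8455]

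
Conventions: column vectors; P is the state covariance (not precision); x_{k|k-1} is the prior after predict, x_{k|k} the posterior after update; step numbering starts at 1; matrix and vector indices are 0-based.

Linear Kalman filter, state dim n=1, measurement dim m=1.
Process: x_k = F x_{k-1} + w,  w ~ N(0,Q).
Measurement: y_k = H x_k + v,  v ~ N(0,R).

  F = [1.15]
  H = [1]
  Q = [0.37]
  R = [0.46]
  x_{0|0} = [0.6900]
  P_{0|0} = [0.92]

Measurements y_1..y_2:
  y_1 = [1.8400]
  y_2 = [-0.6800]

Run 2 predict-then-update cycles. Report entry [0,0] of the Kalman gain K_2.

step 1: x^-=[0.7935]  P^-=[1.5867]  S=[2.0467]  K=[0.7752]  nu=[1.0465]  x^+=[1.6048]  P^+=[0.3566]
step 2: x^-=[1.8455]  P^-=[0.8416]  S=[1.3016]  K=[0.6466]  nu=[-2.5255]  x^+=[0.2125]  P^+=[0.2974]

K[0,0] = 0.6466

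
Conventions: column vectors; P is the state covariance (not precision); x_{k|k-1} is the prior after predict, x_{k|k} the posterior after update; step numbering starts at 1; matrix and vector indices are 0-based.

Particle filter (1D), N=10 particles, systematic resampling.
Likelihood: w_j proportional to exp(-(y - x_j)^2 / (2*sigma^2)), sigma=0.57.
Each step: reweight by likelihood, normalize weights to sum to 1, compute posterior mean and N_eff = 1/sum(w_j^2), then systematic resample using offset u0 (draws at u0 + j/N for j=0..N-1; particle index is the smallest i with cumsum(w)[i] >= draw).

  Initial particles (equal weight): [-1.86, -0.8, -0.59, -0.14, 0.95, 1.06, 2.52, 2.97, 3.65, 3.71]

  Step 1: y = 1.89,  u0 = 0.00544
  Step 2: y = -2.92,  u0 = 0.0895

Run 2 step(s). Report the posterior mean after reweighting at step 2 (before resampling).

post_mean = 0.9813

step 1: w=[0.0000, 0.0000, 0.0001, 0.0013, 0.1932, 0.2607, 0.4086, 0.1250, 0.0064, 0.0046]  mean=1.9012  Neff=3.4724  idx=[4, 4, 5, 5, 5, 6, 6, 6, 6, 7]
step 2: w=[0.3579, 0.3579, 0.0948, 0.0948, 0.0948, 0.0000, 0.0000, 0.0000, 0.0000, 0.0000]  mean=0.9813  Neff=3.5326  idx=[0, 0, 0, 1, 1, 1, 1, 2, 3, 4]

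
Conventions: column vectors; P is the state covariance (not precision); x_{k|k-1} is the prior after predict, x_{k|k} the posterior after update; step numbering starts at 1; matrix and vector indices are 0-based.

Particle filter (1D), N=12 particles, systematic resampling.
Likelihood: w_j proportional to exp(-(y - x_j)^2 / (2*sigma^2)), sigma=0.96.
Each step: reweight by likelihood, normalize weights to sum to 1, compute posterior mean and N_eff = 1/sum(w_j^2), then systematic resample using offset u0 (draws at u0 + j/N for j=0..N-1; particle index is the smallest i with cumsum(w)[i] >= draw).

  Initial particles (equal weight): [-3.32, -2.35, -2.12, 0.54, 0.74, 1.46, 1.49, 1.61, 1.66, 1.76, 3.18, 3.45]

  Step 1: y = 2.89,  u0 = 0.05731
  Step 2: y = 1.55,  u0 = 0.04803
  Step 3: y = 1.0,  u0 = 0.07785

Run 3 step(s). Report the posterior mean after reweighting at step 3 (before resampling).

step 1: w=[0.0000, 0.0000, 0.0000, 0.0126, 0.0206, 0.0833, 0.0873, 0.1039, 0.1112, 0.1264, 0.2415, 0.2132]  mean=2.3515  Neff=6.3275  idx=[5, 6, 7, 7, 8, 9, 10, 10, 10, 11, 11, 11]
step 2: w=[0.1404, 0.1407, 0.1407, 0.1407, 0.1401, 0.1377, 0.0334, 0.0334, 0.0334, 0.0199, 0.0199, 0.0199]  mean=1.8666  Neff=8.1829  idx=[0, 0, 1, 2, 2, 3, 3, 4, 5, 5, 7, 10]
step 3: w=[0.1075, 0.1075, 0.1058, 0.0985, 0.0985, 0.0985, 0.0985, 0.0952, 0.0881, 0.0881, 0.0091, 0.0046]  mean=1.6192  Neff=10.2242  idx=[0, 1, 2, 3, 3, 4, 5, 6, 7, 8, 9, 10]

post_mean = 1.6192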